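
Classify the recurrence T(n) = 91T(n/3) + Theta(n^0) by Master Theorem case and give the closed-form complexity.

Master Theorem for T(n) = 91T(n/3) + O(n^0):

a = 91, b = 3, c = 0
log_b(a) = log_3(91) = 4.1060

Case 1: c = 0 < log_3(91) = 4.1060
T(n) = O(n^(log_3 91))

For T(n) = 91T(n/3) + O(n^0): log_3(91) = 4.1060. This is Case 1 of the Master Theorem (c < log_b(a), work dominated by leaves), giving O(n^(log_3 91)).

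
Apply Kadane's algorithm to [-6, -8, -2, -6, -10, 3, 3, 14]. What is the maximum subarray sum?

Using Kadane's algorithm on [-6, -8, -2, -6, -10, 3, 3, 14]:

Scanning through the array:
Position 1 (value -8): max_ending_here = -8, max_so_far = -6
Position 2 (value -2): max_ending_here = -2, max_so_far = -2
Position 3 (value -6): max_ending_here = -6, max_so_far = -2
Position 4 (value -10): max_ending_here = -10, max_so_far = -2
Position 5 (value 3): max_ending_here = 3, max_so_far = 3
Position 6 (value 3): max_ending_here = 6, max_so_far = 6
Position 7 (value 14): max_ending_here = 20, max_so_far = 20

Maximum subarray: [3, 3, 14]
Maximum sum: 20

The maximum subarray is [3, 3, 14] with sum 20. This subarray runs from index 5 to index 7.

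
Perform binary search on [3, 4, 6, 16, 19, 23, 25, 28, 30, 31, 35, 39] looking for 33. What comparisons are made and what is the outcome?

Binary search for 33 in [3, 4, 6, 16, 19, 23, 25, 28, 30, 31, 35, 39]:

lo=0, hi=11, mid=5, arr[mid]=23 -> 23 < 33, search right half
lo=6, hi=11, mid=8, arr[mid]=30 -> 30 < 33, search right half
lo=9, hi=11, mid=10, arr[mid]=35 -> 35 > 33, search left half
lo=9, hi=9, mid=9, arr[mid]=31 -> 31 < 33, search right half
lo=10 > hi=9, target 33 not found

Binary search determines that 33 is not in the array after 4 comparisons. The search space was exhausted without finding the target.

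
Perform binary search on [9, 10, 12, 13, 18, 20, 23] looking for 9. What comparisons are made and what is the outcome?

Binary search for 9 in [9, 10, 12, 13, 18, 20, 23]:

lo=0, hi=6, mid=3, arr[mid]=13 -> 13 > 9, search left half
lo=0, hi=2, mid=1, arr[mid]=10 -> 10 > 9, search left half
lo=0, hi=0, mid=0, arr[mid]=9 -> Found target at index 0!

Binary search finds 9 at index 0 after 3 comparisons. The search repeatedly halves the search space by comparing with the middle element.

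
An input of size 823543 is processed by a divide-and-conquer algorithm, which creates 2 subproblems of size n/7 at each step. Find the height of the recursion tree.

For divide and conquer with division factor 7:

Problem sizes at each level:
Level 0: 823543
Level 1: 117649
Level 2: 16807
Level 3: 2401
Level 4: 343
Level 5: 49
Level 6: 7
Level 7: 1

The root is level 0 and the size-1 base case is level 7 (the tree spans levels 0 through 7, i.e. 8 levels counting the root), so the depth is the number of divisions: log_7(823543) = 7

The recursion tree depth is log_7(823543) = 7. At each level, the problem size is divided by 7, so it takes 7 divisions to reduce to a base case of size 1. The algorithm makes 2 recursive calls at each level.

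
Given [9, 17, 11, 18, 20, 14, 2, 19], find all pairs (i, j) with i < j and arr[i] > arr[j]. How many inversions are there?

Finding inversions in [9, 17, 11, 18, 20, 14, 2, 19]:

(0, 6): arr[0]=9 > arr[6]=2
(1, 2): arr[1]=17 > arr[2]=11
(1, 5): arr[1]=17 > arr[5]=14
(1, 6): arr[1]=17 > arr[6]=2
(2, 6): arr[2]=11 > arr[6]=2
(3, 5): arr[3]=18 > arr[5]=14
(3, 6): arr[3]=18 > arr[6]=2
(4, 5): arr[4]=20 > arr[5]=14
(4, 6): arr[4]=20 > arr[6]=2
(4, 7): arr[4]=20 > arr[7]=19
(5, 6): arr[5]=14 > arr[6]=2

Total inversions: 11

The array has 11 inversion(s): (0,6), (1,2), (1,5), (1,6), (2,6), (3,5), (3,6), (4,5), (4,6), (4,7), (5,6). Each pair (i,j) satisfies i < j and arr[i] > arr[j].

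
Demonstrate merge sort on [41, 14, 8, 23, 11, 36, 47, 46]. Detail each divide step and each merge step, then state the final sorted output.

Merge sort trace:

Split: [41, 14, 8, 23, 11, 36, 47, 46] -> [41, 14, 8, 23] and [11, 36, 47, 46]
  Split: [41, 14, 8, 23] -> [41, 14] and [8, 23]
    Split: [41, 14] -> [41] and [14]
    Merge: [41] + [14] -> [14, 41]
    Split: [8, 23] -> [8] and [23]
    Merge: [8] + [23] -> [8, 23]
  Merge: [14, 41] + [8, 23] -> [8, 14, 23, 41]
  Split: [11, 36, 47, 46] -> [11, 36] and [47, 46]
    Split: [11, 36] -> [11] and [36]
    Merge: [11] + [36] -> [11, 36]
    Split: [47, 46] -> [47] and [46]
    Merge: [47] + [46] -> [46, 47]
  Merge: [11, 36] + [46, 47] -> [11, 36, 46, 47]
Merge: [8, 14, 23, 41] + [11, 36, 46, 47] -> [8, 11, 14, 23, 36, 41, 46, 47]

Final sorted array: [8, 11, 14, 23, 36, 41, 46, 47]

The merge sort proceeds by recursively splitting the array and merging sorted halves.
After all merges, the sorted array is [8, 11, 14, 23, 36, 41, 46, 47].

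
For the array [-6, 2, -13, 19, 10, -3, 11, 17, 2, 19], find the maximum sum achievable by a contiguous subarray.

Using Kadane's algorithm on [-6, 2, -13, 19, 10, -3, 11, 17, 2, 19]:

Scanning through the array:
Position 1 (value 2): max_ending_here = 2, max_so_far = 2
Position 2 (value -13): max_ending_here = -11, max_so_far = 2
Position 3 (value 19): max_ending_here = 19, max_so_far = 19
Position 4 (value 10): max_ending_here = 29, max_so_far = 29
Position 5 (value -3): max_ending_here = 26, max_so_far = 29
Position 6 (value 11): max_ending_here = 37, max_so_far = 37
Position 7 (value 17): max_ending_here = 54, max_so_far = 54
Position 8 (value 2): max_ending_here = 56, max_so_far = 56
Position 9 (value 19): max_ending_here = 75, max_so_far = 75

Maximum subarray: [19, 10, -3, 11, 17, 2, 19]
Maximum sum: 75

The maximum subarray is [19, 10, -3, 11, 17, 2, 19] with sum 75. This subarray runs from index 3 to index 9.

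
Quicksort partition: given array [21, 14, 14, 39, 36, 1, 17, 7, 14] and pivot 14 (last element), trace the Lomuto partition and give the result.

Lomuto partition with pivot = 14:

Initial array: [21, 14, 14, 39, 36, 1, 17, 7, 14]

arr[0]=21 > 14: no swap
arr[1]=14 <= 14: swap with position 0, array becomes [14, 21, 14, 39, 36, 1, 17, 7, 14]
arr[2]=14 <= 14: swap with position 1, array becomes [14, 14, 21, 39, 36, 1, 17, 7, 14]
arr[3]=39 > 14: no swap
arr[4]=36 > 14: no swap
arr[5]=1 <= 14: swap with position 2, array becomes [14, 14, 1, 39, 36, 21, 17, 7, 14]
arr[6]=17 > 14: no swap
arr[7]=7 <= 14: swap with position 3, array becomes [14, 14, 1, 7, 36, 21, 17, 39, 14]

Place pivot at position 4: [14, 14, 1, 7, 14, 21, 17, 39, 36]
Pivot position: 4

After partitioning with pivot 14, the array becomes [14, 14, 1, 7, 14, 21, 17, 39, 36]. The pivot is placed at index 4. All elements to the left of the pivot are <= 14, and all elements to the right are > 14.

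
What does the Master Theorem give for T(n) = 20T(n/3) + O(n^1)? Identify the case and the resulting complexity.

Master Theorem for T(n) = 20T(n/3) + O(n^1):

a = 20, b = 3, c = 1
log_b(a) = log_3(20) = 2.7268

Case 1: c = 1 < log_3(20) = 2.7268
T(n) = O(n^(log_3 20))

For T(n) = 20T(n/3) + O(n^1): log_3(20) = 2.7268. This is Case 1 of the Master Theorem (c < log_b(a), work dominated by leaves), giving O(n^(log_3 20)).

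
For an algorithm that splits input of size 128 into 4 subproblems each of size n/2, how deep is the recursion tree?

For divide and conquer with division factor 2:

Problem sizes at each level:
Level 0: 128
Level 1: 64
Level 2: 32
Level 3: 16
Level 4: 8
Level 5: 4
Level 6: 2
Level 7: 1

The root is level 0 and the size-1 base case is level 7 (the tree spans levels 0 through 7, i.e. 8 levels counting the root), so the depth is the number of divisions: log_2(128) = 7

The recursion tree depth is log_2(128) = 7. At each level, the problem size is divided by 2, so it takes 7 divisions to reduce to a base case of size 1. The algorithm makes 4 recursive calls at each level.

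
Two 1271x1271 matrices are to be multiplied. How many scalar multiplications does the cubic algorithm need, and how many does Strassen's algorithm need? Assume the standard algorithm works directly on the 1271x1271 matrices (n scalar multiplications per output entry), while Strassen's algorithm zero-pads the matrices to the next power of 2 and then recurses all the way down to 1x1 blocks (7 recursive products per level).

Matrix multiplication for 1271x1271 matrices:

Strassen's algorithm requires power-of-2 dimensions. Pad 1271x1271 to 2048x2048 (next power of 2).

Standard algorithm: 1271^3 = 2053225511 multiplications
Strassen's algorithm: 7^(log2(2048)) = 7^11 = 1977326743 multiplications
Savings: 2053225511 - 1977326743 = 75898768 multiplications

Standard: 2053225511 multiplications (1271^3). Strassen: 1977326743 multiplications (7^11, after padding to 2048x2048). Strassen reduces 8 recursive multiplications to 7 at each level.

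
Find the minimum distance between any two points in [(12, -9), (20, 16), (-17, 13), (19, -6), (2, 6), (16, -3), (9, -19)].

Computing all pairwise distances among 7 points:

d((12, -9), (20, 16)) = 26.2488
d((12, -9), (-17, 13)) = 36.4005
d((12, -9), (19, -6)) = 7.6158
d((12, -9), (2, 6)) = 18.0278
d((12, -9), (16, -3)) = 7.2111
d((12, -9), (9, -19)) = 10.4403
d((20, 16), (-17, 13)) = 37.1214
d((20, 16), (19, -6)) = 22.0227
d((20, 16), (2, 6)) = 20.5913
d((20, 16), (16, -3)) = 19.4165
d((20, 16), (9, -19)) = 36.6879
d((-17, 13), (19, -6)) = 40.7063
d((-17, 13), (2, 6)) = 20.2485
d((-17, 13), (16, -3)) = 36.6742
d((-17, 13), (9, -19)) = 41.2311
d((19, -6), (2, 6)) = 20.8087
d((19, -6), (16, -3)) = 4.2426 <-- minimum
d((19, -6), (9, -19)) = 16.4012
d((2, 6), (16, -3)) = 16.6433
d((2, 6), (9, -19)) = 25.9615
d((16, -3), (9, -19)) = 17.4642

Closest pair: (19, -6) and (16, -3) with distance 4.2426

The closest pair is (19, -6) and (16, -3) with Euclidean distance 4.2426. For 7 points, brute-force pairwise comparison is shown above. For large n, the divide-and-conquer algorithm (sort by x, recurse on halves, check the dividing strip) achieves O(n log n).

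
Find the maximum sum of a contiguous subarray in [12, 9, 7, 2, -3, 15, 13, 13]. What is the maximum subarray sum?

Using Kadane's algorithm on [12, 9, 7, 2, -3, 15, 13, 13]:

Scanning through the array:
Position 1 (value 9): max_ending_here = 21, max_so_far = 21
Position 2 (value 7): max_ending_here = 28, max_so_far = 28
Position 3 (value 2): max_ending_here = 30, max_so_far = 30
Position 4 (value -3): max_ending_here = 27, max_so_far = 30
Position 5 (value 15): max_ending_here = 42, max_so_far = 42
Position 6 (value 13): max_ending_here = 55, max_so_far = 55
Position 7 (value 13): max_ending_here = 68, max_so_far = 68

Maximum subarray: [12, 9, 7, 2, -3, 15, 13, 13]
Maximum sum: 68

The maximum subarray is [12, 9, 7, 2, -3, 15, 13, 13] with sum 68. This subarray runs from index 0 to index 7.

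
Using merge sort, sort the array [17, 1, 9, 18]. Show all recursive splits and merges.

Merge sort trace:

Split: [17, 1, 9, 18] -> [17, 1] and [9, 18]
  Split: [17, 1] -> [17] and [1]
  Merge: [17] + [1] -> [1, 17]
  Split: [9, 18] -> [9] and [18]
  Merge: [9] + [18] -> [9, 18]
Merge: [1, 17] + [9, 18] -> [1, 9, 17, 18]

Final sorted array: [1, 9, 17, 18]

The merge sort proceeds by recursively splitting the array and merging sorted halves.
After all merges, the sorted array is [1, 9, 17, 18].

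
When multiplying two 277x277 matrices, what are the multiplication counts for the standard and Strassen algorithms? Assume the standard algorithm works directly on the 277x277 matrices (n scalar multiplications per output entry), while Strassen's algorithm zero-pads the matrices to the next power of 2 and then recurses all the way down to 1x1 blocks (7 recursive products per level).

Matrix multiplication for 277x277 matrices:

Strassen's algorithm requires power-of-2 dimensions. Pad 277x277 to 512x512 (next power of 2).

Standard algorithm: 277^3 = 21253933 multiplications
Strassen's algorithm: 7^(log2(512)) = 7^9 = 40353607 multiplications
Difference: 21253933 - 40353607 = -19099674 (Strassen uses MORE here due to padding overhead — for small or just-over-power-of-2 n, padding can outweigh the per-level savings)

Standard: 21253933 multiplications (277^3). Strassen: 40353607 multiplications (7^9, after padding to 512x512). Strassen reduces 8 recursive multiplications to 7 at each level.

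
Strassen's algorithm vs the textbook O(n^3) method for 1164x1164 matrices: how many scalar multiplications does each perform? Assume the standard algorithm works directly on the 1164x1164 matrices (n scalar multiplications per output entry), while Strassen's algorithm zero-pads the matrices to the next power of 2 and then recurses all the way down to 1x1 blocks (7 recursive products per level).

Matrix multiplication for 1164x1164 matrices:

Strassen's algorithm requires power-of-2 dimensions. Pad 1164x1164 to 2048x2048 (next power of 2).

Standard algorithm: 1164^3 = 1577098944 multiplications
Strassen's algorithm: 7^(log2(2048)) = 7^11 = 1977326743 multiplications
Difference: 1577098944 - 1977326743 = -400227799 (Strassen uses MORE here due to padding overhead — for small or just-over-power-of-2 n, padding can outweigh the per-level savings)

Standard: 1577098944 multiplications (1164^3). Strassen: 1977326743 multiplications (7^11, after padding to 2048x2048). Strassen reduces 8 recursive multiplications to 7 at each level.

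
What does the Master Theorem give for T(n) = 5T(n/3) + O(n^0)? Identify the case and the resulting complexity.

Master Theorem for T(n) = 5T(n/3) + O(n^0):

a = 5, b = 3, c = 0
log_b(a) = log_3(5) = 1.4650

Case 1: c = 0 < log_3(5) = 1.4650
T(n) = O(n^(log_3 5))

For T(n) = 5T(n/3) + O(n^0): log_3(5) = 1.4650. This is Case 1 of the Master Theorem (c < log_b(a), work dominated by leaves), giving O(n^(log_3 5)).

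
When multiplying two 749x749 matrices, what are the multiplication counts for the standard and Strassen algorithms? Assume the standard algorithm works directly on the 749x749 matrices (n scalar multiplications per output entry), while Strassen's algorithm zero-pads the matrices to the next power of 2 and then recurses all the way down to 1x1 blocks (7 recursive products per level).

Matrix multiplication for 749x749 matrices:

Strassen's algorithm requires power-of-2 dimensions. Pad 749x749 to 1024x1024 (next power of 2).

Standard algorithm: 749^3 = 420189749 multiplications
Strassen's algorithm: 7^(log2(1024)) = 7^10 = 282475249 multiplications
Savings: 420189749 - 282475249 = 137714500 multiplications

Standard: 420189749 multiplications (749^3). Strassen: 282475249 multiplications (7^10, after padding to 1024x1024). Strassen reduces 8 recursive multiplications to 7 at each level.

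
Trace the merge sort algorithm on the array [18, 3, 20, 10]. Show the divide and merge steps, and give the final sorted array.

Merge sort trace:

Split: [18, 3, 20, 10] -> [18, 3] and [20, 10]
  Split: [18, 3] -> [18] and [3]
  Merge: [18] + [3] -> [3, 18]
  Split: [20, 10] -> [20] and [10]
  Merge: [20] + [10] -> [10, 20]
Merge: [3, 18] + [10, 20] -> [3, 10, 18, 20]

Final sorted array: [3, 10, 18, 20]

The merge sort proceeds by recursively splitting the array and merging sorted halves.
After all merges, the sorted array is [3, 10, 18, 20].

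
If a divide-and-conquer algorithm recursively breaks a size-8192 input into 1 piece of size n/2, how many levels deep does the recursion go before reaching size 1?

For divide and conquer with division factor 2:

Problem sizes at each level:
Level 0: 8192
Level 1: 4096
Level 2: 2048
Level 3: 1024
Level 4: 512
Level 5: 256
Level 6: 128
Level 7: 64
Level 8: 32
Level 9: 16
Level 10: 8
Level 11: 4
Level 12: 2
Level 13: 1

The root is level 0 and the size-1 base case is level 13 (the tree spans levels 0 through 13, i.e. 14 levels counting the root), so the depth is the number of divisions: log_2(8192) = 13

The recursion tree depth is log_2(8192) = 13. At each level, the problem size is divided by 2, so it takes 13 divisions to reduce to a base case of size 1. The algorithm makes 1 recursive call at each level.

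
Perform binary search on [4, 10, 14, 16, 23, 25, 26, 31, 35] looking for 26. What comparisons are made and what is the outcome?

Binary search for 26 in [4, 10, 14, 16, 23, 25, 26, 31, 35]:

lo=0, hi=8, mid=4, arr[mid]=23 -> 23 < 26, search right half
lo=5, hi=8, mid=6, arr[mid]=26 -> Found target at index 6!

Binary search finds 26 at index 6 after 2 comparisons. The search repeatedly halves the search space by comparing with the middle element.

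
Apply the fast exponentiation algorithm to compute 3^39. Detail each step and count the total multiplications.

Computing 3^39 by squaring (build up from 3^1; each line after the first costs one multiplication):

3^1 = 3
3^2 = (3^1)^2 = 3^2 = 9
3^4 = (3^2)^2 = 9^2 = 81
3^8 = (3^4)^2 = 81^2 = 6561
3^9 = 3 * 3^8 = 3 * 6561 = 19683
3^18 = (3^9)^2 = 19683^2 = 387420489
3^19 = 3 * 3^18 = 3 * 387420489 = 1162261467
3^38 = (3^19)^2 = 1162261467^2 = 1350851717672992089
3^39 = 3 * 3^38 = 3 * 1350851717672992089 = 4052555153018976267

Result: 4052555153018976267
Multiplications needed: 8 (8 lines after 3^1)

3^39 = 4052555153018976267. Using exponentiation by squaring, this requires 8 multiplications. The key idea: if the exponent is even, square the half-power; if odd, multiply by the base once.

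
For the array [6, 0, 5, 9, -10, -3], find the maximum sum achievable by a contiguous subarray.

Using Kadane's algorithm on [6, 0, 5, 9, -10, -3]:

Scanning through the array:
Position 1 (value 0): max_ending_here = 6, max_so_far = 6
Position 2 (value 5): max_ending_here = 11, max_so_far = 11
Position 3 (value 9): max_ending_here = 20, max_so_far = 20
Position 4 (value -10): max_ending_here = 10, max_so_far = 20
Position 5 (value -3): max_ending_here = 7, max_so_far = 20

Maximum subarray: [6, 0, 5, 9]
Maximum sum: 20

The maximum subarray is [6, 0, 5, 9] with sum 20. This subarray runs from index 0 to index 3.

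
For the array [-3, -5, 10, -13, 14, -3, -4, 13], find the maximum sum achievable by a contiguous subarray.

Using Kadane's algorithm on [-3, -5, 10, -13, 14, -3, -4, 13]:

Scanning through the array:
Position 1 (value -5): max_ending_here = -5, max_so_far = -3
Position 2 (value 10): max_ending_here = 10, max_so_far = 10
Position 3 (value -13): max_ending_here = -3, max_so_far = 10
Position 4 (value 14): max_ending_here = 14, max_so_far = 14
Position 5 (value -3): max_ending_here = 11, max_so_far = 14
Position 6 (value -4): max_ending_here = 7, max_so_far = 14
Position 7 (value 13): max_ending_here = 20, max_so_far = 20

Maximum subarray: [14, -3, -4, 13]
Maximum sum: 20

The maximum subarray is [14, -3, -4, 13] with sum 20. This subarray runs from index 4 to index 7.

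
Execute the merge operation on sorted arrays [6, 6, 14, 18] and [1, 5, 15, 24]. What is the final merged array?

Merging process:

Compare 6 vs 1: take 1 from right. Merged: [1]
Compare 6 vs 5: take 5 from right. Merged: [1, 5]
Compare 6 vs 15: take 6 from left. Merged: [1, 5, 6]
Compare 6 vs 15: take 6 from left. Merged: [1, 5, 6, 6]
Compare 14 vs 15: take 14 from left. Merged: [1, 5, 6, 6, 14]
Compare 18 vs 15: take 15 from right. Merged: [1, 5, 6, 6, 14, 15]
Compare 18 vs 24: take 18 from left. Merged: [1, 5, 6, 6, 14, 15, 18]
Append remaining from right: [24]. Merged: [1, 5, 6, 6, 14, 15, 18, 24]

Final merged array: [1, 5, 6, 6, 14, 15, 18, 24]
Total comparisons: 7

The merged array is [1, 5, 6, 6, 14, 15, 18, 24], requiring 7 comparisons. The merge step runs in O(n) time where n is the total number of elements.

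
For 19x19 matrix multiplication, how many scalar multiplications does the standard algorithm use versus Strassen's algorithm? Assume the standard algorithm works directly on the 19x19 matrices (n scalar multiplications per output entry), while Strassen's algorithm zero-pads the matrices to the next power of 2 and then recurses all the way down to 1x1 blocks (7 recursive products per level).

Matrix multiplication for 19x19 matrices:

Strassen's algorithm requires power-of-2 dimensions. Pad 19x19 to 32x32 (next power of 2).

Standard algorithm: 19^3 = 6859 multiplications
Strassen's algorithm: 7^(log2(32)) = 7^5 = 16807 multiplications
Difference: 6859 - 16807 = -9948 (Strassen uses MORE here due to padding overhead — for small or just-over-power-of-2 n, padding can outweigh the per-level savings)

Standard: 6859 multiplications (19^3). Strassen: 16807 multiplications (7^5, after padding to 32x32). Strassen reduces 8 recursive multiplications to 7 at each level.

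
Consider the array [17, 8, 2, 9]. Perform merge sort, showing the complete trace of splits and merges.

Merge sort trace:

Split: [17, 8, 2, 9] -> [17, 8] and [2, 9]
  Split: [17, 8] -> [17] and [8]
  Merge: [17] + [8] -> [8, 17]
  Split: [2, 9] -> [2] and [9]
  Merge: [2] + [9] -> [2, 9]
Merge: [8, 17] + [2, 9] -> [2, 8, 9, 17]

Final sorted array: [2, 8, 9, 17]

The merge sort proceeds by recursively splitting the array and merging sorted halves.
After all merges, the sorted array is [2, 8, 9, 17].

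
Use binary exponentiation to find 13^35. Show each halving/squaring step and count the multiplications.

Computing 13^35 by squaring (build up from 13^1; each line after the first costs one multiplication):

13^1 = 13
13^2 = (13^1)^2 = 13^2 = 169
13^4 = (13^2)^2 = 169^2 = 28561
13^8 = (13^4)^2 = 28561^2 = 815730721
13^16 = (13^8)^2 = 815730721^2 = 665416609183179841
13^17 = 13 * 13^16 = 13 * 665416609183179841 = 8650415919381337933
13^34 = (13^17)^2 = 8650415919381337933^2 = 74829695578286078013428929473144712489
13^35 = 13 * 13^34 = 13 * 74829695578286078013428929473144712489 = 972786042517719014174576083150881262357

Result: 972786042517719014174576083150881262357
Multiplications needed: 7 (7 lines after 13^1)

13^35 = 972786042517719014174576083150881262357. Using exponentiation by squaring, this requires 7 multiplications. The key idea: if the exponent is even, square the half-power; if odd, multiply by the base once.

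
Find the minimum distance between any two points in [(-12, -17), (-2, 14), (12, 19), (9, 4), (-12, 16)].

Computing all pairwise distances among 5 points:

d((-12, -17), (-2, 14)) = 32.573
d((-12, -17), (12, 19)) = 43.2666
d((-12, -17), (9, 4)) = 29.6985
d((-12, -17), (-12, 16)) = 33.0
d((-2, 14), (12, 19)) = 14.8661
d((-2, 14), (9, 4)) = 14.8661
d((-2, 14), (-12, 16)) = 10.198 <-- minimum
d((12, 19), (9, 4)) = 15.2971
d((12, 19), (-12, 16)) = 24.1868
d((9, 4), (-12, 16)) = 24.1868

Closest pair: (-2, 14) and (-12, 16) with distance 10.198

The closest pair is (-2, 14) and (-12, 16) with Euclidean distance 10.198. For 5 points, brute-force pairwise comparison is shown above. For large n, the divide-and-conquer algorithm (sort by x, recurse on halves, check the dividing strip) achieves O(n log n).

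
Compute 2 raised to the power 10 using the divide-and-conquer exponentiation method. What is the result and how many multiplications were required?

Computing 2^10 by squaring (build up from 2^1; each line after the first costs one multiplication):

2^1 = 2
2^2 = (2^1)^2 = 2^2 = 4
2^4 = (2^2)^2 = 4^2 = 16
2^5 = 2 * 2^4 = 2 * 16 = 32
2^10 = (2^5)^2 = 32^2 = 1024

Result: 1024
Multiplications needed: 4 (4 lines after 2^1)

2^10 = 1024. Using exponentiation by squaring, this requires 4 multiplications. The key idea: if the exponent is even, square the half-power; if odd, multiply by the base once.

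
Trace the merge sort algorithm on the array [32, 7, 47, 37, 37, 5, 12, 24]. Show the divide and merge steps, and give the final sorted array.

Merge sort trace:

Split: [32, 7, 47, 37, 37, 5, 12, 24] -> [32, 7, 47, 37] and [37, 5, 12, 24]
  Split: [32, 7, 47, 37] -> [32, 7] and [47, 37]
    Split: [32, 7] -> [32] and [7]
    Merge: [32] + [7] -> [7, 32]
    Split: [47, 37] -> [47] and [37]
    Merge: [47] + [37] -> [37, 47]
  Merge: [7, 32] + [37, 47] -> [7, 32, 37, 47]
  Split: [37, 5, 12, 24] -> [37, 5] and [12, 24]
    Split: [37, 5] -> [37] and [5]
    Merge: [37] + [5] -> [5, 37]
    Split: [12, 24] -> [12] and [24]
    Merge: [12] + [24] -> [12, 24]
  Merge: [5, 37] + [12, 24] -> [5, 12, 24, 37]
Merge: [7, 32, 37, 47] + [5, 12, 24, 37] -> [5, 7, 12, 24, 32, 37, 37, 47]

Final sorted array: [5, 7, 12, 24, 32, 37, 37, 47]

The merge sort proceeds by recursively splitting the array and merging sorted halves.
After all merges, the sorted array is [5, 7, 12, 24, 32, 37, 37, 47].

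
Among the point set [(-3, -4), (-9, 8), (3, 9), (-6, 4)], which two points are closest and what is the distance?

Computing all pairwise distances among 4 points:

d((-3, -4), (-9, 8)) = 13.4164
d((-3, -4), (3, 9)) = 14.3178
d((-3, -4), (-6, 4)) = 8.544
d((-9, 8), (3, 9)) = 12.0416
d((-9, 8), (-6, 4)) = 5.0 <-- minimum
d((3, 9), (-6, 4)) = 10.2956

Closest pair: (-9, 8) and (-6, 4) with distance 5.0

The closest pair is (-9, 8) and (-6, 4) with Euclidean distance 5.0. For 4 points, brute-force pairwise comparison is shown above. For large n, the divide-and-conquer algorithm (sort by x, recurse on halves, check the dividing strip) achieves O(n log n).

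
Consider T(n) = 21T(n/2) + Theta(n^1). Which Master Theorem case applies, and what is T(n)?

Master Theorem for T(n) = 21T(n/2) + O(n^1):

a = 21, b = 2, c = 1
log_b(a) = log_2(21) = 4.3923

Case 1: c = 1 < log_2(21) = 4.3923
T(n) = O(n^(log_2 21))

For T(n) = 21T(n/2) + O(n^1): log_2(21) = 4.3923. This is Case 1 of the Master Theorem (c < log_b(a), work dominated by leaves), giving O(n^(log_2 21)).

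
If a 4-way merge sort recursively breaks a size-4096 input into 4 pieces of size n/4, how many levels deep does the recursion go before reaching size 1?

For divide and conquer with division factor 4:

Problem sizes at each level:
Level 0: 4096
Level 1: 1024
Level 2: 256
Level 3: 64
Level 4: 16
Level 5: 4
Level 6: 1

The root is level 0 and the size-1 base case is level 6 (the tree spans levels 0 through 6, i.e. 7 levels counting the root), so the depth is the number of divisions: log_4(4096) = 6

The recursion tree depth is log_4(4096) = 6. At each level, the problem size is divided by 4, so it takes 6 divisions to reduce to a base case of size 1. The algorithm makes 4 recursive calls at each level.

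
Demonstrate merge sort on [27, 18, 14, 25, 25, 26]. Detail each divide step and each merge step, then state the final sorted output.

Merge sort trace:

Split: [27, 18, 14, 25, 25, 26] -> [27, 18, 14] and [25, 25, 26]
  Split: [27, 18, 14] -> [27] and [18, 14]
    Split: [18, 14] -> [18] and [14]
    Merge: [18] + [14] -> [14, 18]
  Merge: [27] + [14, 18] -> [14, 18, 27]
  Split: [25, 25, 26] -> [25] and [25, 26]
    Split: [25, 26] -> [25] and [26]
    Merge: [25] + [26] -> [25, 26]
  Merge: [25] + [25, 26] -> [25, 25, 26]
Merge: [14, 18, 27] + [25, 25, 26] -> [14, 18, 25, 25, 26, 27]

Final sorted array: [14, 18, 25, 25, 26, 27]

The merge sort proceeds by recursively splitting the array and merging sorted halves.
After all merges, the sorted array is [14, 18, 25, 25, 26, 27].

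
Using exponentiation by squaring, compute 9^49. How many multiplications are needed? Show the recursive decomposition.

Computing 9^49 by squaring (build up from 9^1; each line after the first costs one multiplication):

9^1 = 9
9^2 = (9^1)^2 = 9^2 = 81
9^3 = 9 * 9^2 = 9 * 81 = 729
9^6 = (9^3)^2 = 729^2 = 531441
9^12 = (9^6)^2 = 531441^2 = 282429536481
9^24 = (9^12)^2 = 282429536481^2 = 79766443076872509863361
9^48 = (9^24)^2 = 79766443076872509863361^2 = 6362685441135942358474828762538534230890216321
9^49 = 9 * 9^48 = 9 * 6362685441135942358474828762538534230890216321 = 57264168970223481226273458862846808078011946889

Result: 57264168970223481226273458862846808078011946889
Multiplications needed: 7 (7 lines after 9^1)

9^49 = 57264168970223481226273458862846808078011946889. Using exponentiation by squaring, this requires 7 multiplications. The key idea: if the exponent is even, square the half-power; if odd, multiply by the base once.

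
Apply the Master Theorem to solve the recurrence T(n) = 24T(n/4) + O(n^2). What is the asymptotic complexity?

Master Theorem for T(n) = 24T(n/4) + O(n^2):

a = 24, b = 4, c = 2
log_b(a) = log_4(24) = 2.2925

Case 1: c = 2 < log_4(24) = 2.2925
T(n) = O(n^(log_4 24))

For T(n) = 24T(n/4) + O(n^2): log_4(24) = 2.2925. This is Case 1 of the Master Theorem (c < log_b(a), work dominated by leaves), giving O(n^(log_4 24)).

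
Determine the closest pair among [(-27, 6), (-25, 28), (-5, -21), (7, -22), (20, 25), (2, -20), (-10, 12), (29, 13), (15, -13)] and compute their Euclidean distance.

Computing all pairwise distances among 9 points:

d((-27, 6), (-25, 28)) = 22.0907
d((-27, 6), (-5, -21)) = 34.8281
d((-27, 6), (7, -22)) = 44.0454
d((-27, 6), (20, 25)) = 50.6952
d((-27, 6), (2, -20)) = 38.9487
d((-27, 6), (-10, 12)) = 18.0278
d((-27, 6), (29, 13)) = 56.4358
d((-27, 6), (15, -13)) = 46.0977
d((-25, 28), (-5, -21)) = 52.9245
d((-25, 28), (7, -22)) = 59.3633
d((-25, 28), (20, 25)) = 45.0999
d((-25, 28), (2, -20)) = 55.0727
d((-25, 28), (-10, 12)) = 21.9317
d((-25, 28), (29, 13)) = 56.0446
d((-25, 28), (15, -13)) = 57.28
d((-5, -21), (7, -22)) = 12.0416
d((-5, -21), (20, 25)) = 52.3546
d((-5, -21), (2, -20)) = 7.0711
d((-5, -21), (-10, 12)) = 33.3766
d((-5, -21), (29, 13)) = 48.0833
d((-5, -21), (15, -13)) = 21.5407
d((7, -22), (20, 25)) = 48.7647
d((7, -22), (2, -20)) = 5.3852 <-- minimum
d((7, -22), (-10, 12)) = 38.0132
d((7, -22), (29, 13)) = 41.3401
d((7, -22), (15, -13)) = 12.0416
d((20, 25), (2, -20)) = 48.4665
d((20, 25), (-10, 12)) = 32.6956
d((20, 25), (29, 13)) = 15.0
d((20, 25), (15, -13)) = 38.3275
d((2, -20), (-10, 12)) = 34.176
d((2, -20), (29, 13)) = 42.638
d((2, -20), (15, -13)) = 14.7648
d((-10, 12), (29, 13)) = 39.0128
d((-10, 12), (15, -13)) = 35.3553
d((29, 13), (15, -13)) = 29.5296

Closest pair: (7, -22) and (2, -20) with distance 5.3852

The closest pair is (7, -22) and (2, -20) with Euclidean distance 5.3852. For 9 points, brute-force pairwise comparison is shown above. For large n, the divide-and-conquer algorithm (sort by x, recurse on halves, check the dividing strip) achieves O(n log n).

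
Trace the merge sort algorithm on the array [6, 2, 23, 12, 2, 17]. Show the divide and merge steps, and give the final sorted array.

Merge sort trace:

Split: [6, 2, 23, 12, 2, 17] -> [6, 2, 23] and [12, 2, 17]
  Split: [6, 2, 23] -> [6] and [2, 23]
    Split: [2, 23] -> [2] and [23]
    Merge: [2] + [23] -> [2, 23]
  Merge: [6] + [2, 23] -> [2, 6, 23]
  Split: [12, 2, 17] -> [12] and [2, 17]
    Split: [2, 17] -> [2] and [17]
    Merge: [2] + [17] -> [2, 17]
  Merge: [12] + [2, 17] -> [2, 12, 17]
Merge: [2, 6, 23] + [2, 12, 17] -> [2, 2, 6, 12, 17, 23]

Final sorted array: [2, 2, 6, 12, 17, 23]

The merge sort proceeds by recursively splitting the array and merging sorted halves.
After all merges, the sorted array is [2, 2, 6, 12, 17, 23].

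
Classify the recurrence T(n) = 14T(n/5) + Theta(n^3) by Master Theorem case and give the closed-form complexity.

Master Theorem for T(n) = 14T(n/5) + O(n^3):

a = 14, b = 5, c = 3
log_b(a) = log_5(14) = 1.6397

Case 3: c = 3 > log_5(14) = 1.6397
T(n) = O(n^3) = O(n^3)

For T(n) = 14T(n/5) + O(n^3): log_5(14) = 1.6397. This is Case 3 of the Master Theorem (c > log_b(a), work dominated by root), giving O(n^3).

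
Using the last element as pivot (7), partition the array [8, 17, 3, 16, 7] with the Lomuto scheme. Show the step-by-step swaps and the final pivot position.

Lomuto partition with pivot = 7:

Initial array: [8, 17, 3, 16, 7]

arr[0]=8 > 7: no swap
arr[1]=17 > 7: no swap
arr[2]=3 <= 7: swap with position 0, array becomes [3, 17, 8, 16, 7]
arr[3]=16 > 7: no swap

Place pivot at position 1: [3, 7, 8, 16, 17]
Pivot position: 1

After partitioning with pivot 7, the array becomes [3, 7, 8, 16, 17]. The pivot is placed at index 1. All elements to the left of the pivot are <= 7, and all elements to the right are > 7.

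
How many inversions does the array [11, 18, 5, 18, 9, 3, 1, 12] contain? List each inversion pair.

Finding inversions in [11, 18, 5, 18, 9, 3, 1, 12]:

(0, 2): arr[0]=11 > arr[2]=5
(0, 4): arr[0]=11 > arr[4]=9
(0, 5): arr[0]=11 > arr[5]=3
(0, 6): arr[0]=11 > arr[6]=1
(1, 2): arr[1]=18 > arr[2]=5
(1, 4): arr[1]=18 > arr[4]=9
(1, 5): arr[1]=18 > arr[5]=3
(1, 6): arr[1]=18 > arr[6]=1
(1, 7): arr[1]=18 > arr[7]=12
(2, 5): arr[2]=5 > arr[5]=3
(2, 6): arr[2]=5 > arr[6]=1
(3, 4): arr[3]=18 > arr[4]=9
(3, 5): arr[3]=18 > arr[5]=3
(3, 6): arr[3]=18 > arr[6]=1
(3, 7): arr[3]=18 > arr[7]=12
(4, 5): arr[4]=9 > arr[5]=3
(4, 6): arr[4]=9 > arr[6]=1
(5, 6): arr[5]=3 > arr[6]=1

Total inversions: 18

The array has 18 inversion(s): (0,2), (0,4), (0,5), (0,6), (1,2), (1,4), (1,5), (1,6), (1,7), (2,5), (2,6), (3,4), (3,5), (3,6), (3,7), (4,5), (4,6), (5,6). Each pair (i,j) satisfies i < j and arr[i] > arr[j].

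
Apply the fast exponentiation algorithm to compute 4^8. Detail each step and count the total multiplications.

Computing 4^8 by squaring (build up from 4^1; each line after the first costs one multiplication):

4^1 = 4
4^2 = (4^1)^2 = 4^2 = 16
4^4 = (4^2)^2 = 16^2 = 256
4^8 = (4^4)^2 = 256^2 = 65536

Result: 65536
Multiplications needed: 3 (3 lines after 4^1)

4^8 = 65536. Using exponentiation by squaring, this requires 3 multiplications. The key idea: if the exponent is even, square the half-power; if odd, multiply by the base once.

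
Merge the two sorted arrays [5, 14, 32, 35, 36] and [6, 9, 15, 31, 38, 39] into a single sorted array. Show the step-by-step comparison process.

Merging process:

Compare 5 vs 6: take 5 from left. Merged: [5]
Compare 14 vs 6: take 6 from right. Merged: [5, 6]
Compare 14 vs 9: take 9 from right. Merged: [5, 6, 9]
Compare 14 vs 15: take 14 from left. Merged: [5, 6, 9, 14]
Compare 32 vs 15: take 15 from right. Merged: [5, 6, 9, 14, 15]
Compare 32 vs 31: take 31 from right. Merged: [5, 6, 9, 14, 15, 31]
Compare 32 vs 38: take 32 from left. Merged: [5, 6, 9, 14, 15, 31, 32]
Compare 35 vs 38: take 35 from left. Merged: [5, 6, 9, 14, 15, 31, 32, 35]
Compare 36 vs 38: take 36 from left. Merged: [5, 6, 9, 14, 15, 31, 32, 35, 36]
Append remaining from right: [38, 39]. Merged: [5, 6, 9, 14, 15, 31, 32, 35, 36, 38, 39]

Final merged array: [5, 6, 9, 14, 15, 31, 32, 35, 36, 38, 39]
Total comparisons: 9

The merged array is [5, 6, 9, 14, 15, 31, 32, 35, 36, 38, 39], requiring 9 comparisons. The merge step runs in O(n) time where n is the total number of elements.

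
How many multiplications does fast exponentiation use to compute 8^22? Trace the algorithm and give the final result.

Computing 8^22 by squaring (build up from 8^1; each line after the first costs one multiplication):

8^1 = 8
8^2 = (8^1)^2 = 8^2 = 64
8^4 = (8^2)^2 = 64^2 = 4096
8^5 = 8 * 8^4 = 8 * 4096 = 32768
8^10 = (8^5)^2 = 32768^2 = 1073741824
8^11 = 8 * 8^10 = 8 * 1073741824 = 8589934592
8^22 = (8^11)^2 = 8589934592^2 = 73786976294838206464

Result: 73786976294838206464
Multiplications needed: 6 (6 lines after 8^1)

8^22 = 73786976294838206464. Using exponentiation by squaring, this requires 6 multiplications. The key idea: if the exponent is even, square the half-power; if odd, multiply by the base once.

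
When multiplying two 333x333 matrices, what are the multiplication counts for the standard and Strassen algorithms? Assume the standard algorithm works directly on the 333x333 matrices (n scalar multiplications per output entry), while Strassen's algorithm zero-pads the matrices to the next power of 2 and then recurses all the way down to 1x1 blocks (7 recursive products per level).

Matrix multiplication for 333x333 matrices:

Strassen's algorithm requires power-of-2 dimensions. Pad 333x333 to 512x512 (next power of 2).

Standard algorithm: 333^3 = 36926037 multiplications
Strassen's algorithm: 7^(log2(512)) = 7^9 = 40353607 multiplications
Difference: 36926037 - 40353607 = -3427570 (Strassen uses MORE here due to padding overhead — for small or just-over-power-of-2 n, padding can outweigh the per-level savings)

Standard: 36926037 multiplications (333^3). Strassen: 40353607 multiplications (7^9, after padding to 512x512). Strassen reduces 8 recursive multiplications to 7 at each level.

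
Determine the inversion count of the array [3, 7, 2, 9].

Finding inversions in [3, 7, 2, 9]:

(0, 2): arr[0]=3 > arr[2]=2
(1, 2): arr[1]=7 > arr[2]=2

Total inversions: 2

The array has 2 inversion(s): (0,2), (1,2). Each pair (i,j) satisfies i < j and arr[i] > arr[j].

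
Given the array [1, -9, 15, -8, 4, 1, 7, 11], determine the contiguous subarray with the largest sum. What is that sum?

Using Kadane's algorithm on [1, -9, 15, -8, 4, 1, 7, 11]:

Scanning through the array:
Position 1 (value -9): max_ending_here = -8, max_so_far = 1
Position 2 (value 15): max_ending_here = 15, max_so_far = 15
Position 3 (value -8): max_ending_here = 7, max_so_far = 15
Position 4 (value 4): max_ending_here = 11, max_so_far = 15
Position 5 (value 1): max_ending_here = 12, max_so_far = 15
Position 6 (value 7): max_ending_here = 19, max_so_far = 19
Position 7 (value 11): max_ending_here = 30, max_so_far = 30

Maximum subarray: [15, -8, 4, 1, 7, 11]
Maximum sum: 30

The maximum subarray is [15, -8, 4, 1, 7, 11] with sum 30. This subarray runs from index 2 to index 7.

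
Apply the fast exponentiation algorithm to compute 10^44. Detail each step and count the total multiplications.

Computing 10^44 by squaring (build up from 10^1; each line after the first costs one multiplication):

10^1 = 10
10^2 = (10^1)^2 = 10^2 = 100
10^4 = (10^2)^2 = 100^2 = 10000
10^5 = 10 * 10^4 = 10 * 10000 = 100000
10^10 = (10^5)^2 = 100000^2 = 10000000000
10^11 = 10 * 10^10 = 10 * 10000000000 = 100000000000
10^22 = (10^11)^2 = 100000000000^2 = 10000000000000000000000
10^44 = (10^22)^2 = 10000000000000000000000^2 = 100000000000000000000000000000000000000000000

Result: 100000000000000000000000000000000000000000000
Multiplications needed: 7 (7 lines after 10^1)

10^44 = 100000000000000000000000000000000000000000000. Using exponentiation by squaring, this requires 7 multiplications. The key idea: if the exponent is even, square the half-power; if odd, multiply by the base once.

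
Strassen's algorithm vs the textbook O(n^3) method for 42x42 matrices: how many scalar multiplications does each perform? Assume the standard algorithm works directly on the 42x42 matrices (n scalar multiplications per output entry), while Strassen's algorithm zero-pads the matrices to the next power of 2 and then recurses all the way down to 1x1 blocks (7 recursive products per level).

Matrix multiplication for 42x42 matrices:

Strassen's algorithm requires power-of-2 dimensions. Pad 42x42 to 64x64 (next power of 2).

Standard algorithm: 42^3 = 74088 multiplications
Strassen's algorithm: 7^(log2(64)) = 7^6 = 117649 multiplications
Difference: 74088 - 117649 = -43561 (Strassen uses MORE here due to padding overhead — for small or just-over-power-of-2 n, padding can outweigh the per-level savings)

Standard: 74088 multiplications (42^3). Strassen: 117649 multiplications (7^6, after padding to 64x64). Strassen reduces 8 recursive multiplications to 7 at each level.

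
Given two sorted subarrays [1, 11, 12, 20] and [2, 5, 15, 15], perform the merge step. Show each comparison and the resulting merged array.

Merging process:

Compare 1 vs 2: take 1 from left. Merged: [1]
Compare 11 vs 2: take 2 from right. Merged: [1, 2]
Compare 11 vs 5: take 5 from right. Merged: [1, 2, 5]
Compare 11 vs 15: take 11 from left. Merged: [1, 2, 5, 11]
Compare 12 vs 15: take 12 from left. Merged: [1, 2, 5, 11, 12]
Compare 20 vs 15: take 15 from right. Merged: [1, 2, 5, 11, 12, 15]
Compare 20 vs 15: take 15 from right. Merged: [1, 2, 5, 11, 12, 15, 15]
Append remaining from left: [20]. Merged: [1, 2, 5, 11, 12, 15, 15, 20]

Final merged array: [1, 2, 5, 11, 12, 15, 15, 20]
Total comparisons: 7

The merged array is [1, 2, 5, 11, 12, 15, 15, 20], requiring 7 comparisons. The merge step runs in O(n) time where n is the total number of elements.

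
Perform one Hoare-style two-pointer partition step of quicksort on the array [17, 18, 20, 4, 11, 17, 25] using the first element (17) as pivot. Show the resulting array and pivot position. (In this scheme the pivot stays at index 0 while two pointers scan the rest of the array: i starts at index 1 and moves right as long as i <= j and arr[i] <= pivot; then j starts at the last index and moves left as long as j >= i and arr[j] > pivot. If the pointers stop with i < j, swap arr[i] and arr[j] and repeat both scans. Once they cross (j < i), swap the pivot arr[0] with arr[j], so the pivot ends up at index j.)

Hoare-style two-pointer partition with pivot = 17:

Initial array: [17, 18, 20, 4, 11, 17, 25]

Pointers start at i = 1, j = 6.
i stops at index 1 (arr[1]=18 > 17), j stops at index 5 (arr[5]=17 <= 17): swap arr[1] and arr[5], array becomes [17, 17, 20, 4, 11, 18, 25]
i stops at index 2 (arr[2]=20 > 17), j stops at index 4 (arr[4]=11 <= 17): swap arr[2] and arr[4], array becomes [17, 17, 11, 4, 20, 18, 25]
i ends at 4, j ends at 3: the pointers have crossed (j < i), so scanning stops.

Swap pivot arr[0] with arr[3] to place pivot at position 3: [4, 17, 11, 17, 20, 18, 25]
Pivot position: 3

After partitioning with pivot 17, the array becomes [4, 17, 11, 17, 20, 18, 25]. The pivot is placed at index 3. All elements to the left of the pivot are <= 17, and all elements to the right are > 17.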